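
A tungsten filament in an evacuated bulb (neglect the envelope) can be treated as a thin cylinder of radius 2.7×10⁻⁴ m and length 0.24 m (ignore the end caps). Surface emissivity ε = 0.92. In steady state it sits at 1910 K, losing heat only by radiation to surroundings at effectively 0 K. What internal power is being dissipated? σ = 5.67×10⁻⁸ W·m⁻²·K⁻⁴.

Steady state: P = εσA T⁴.
A = 2πrL = 4.072×10⁻⁴ m²; T⁴ = (1910)⁴ = 1.331×10¹³ K⁴.
P = 0.92 × 5.67×10⁻⁸ × 4.072×10⁻⁴ × 1.331×10¹³.

P ≈ 283 W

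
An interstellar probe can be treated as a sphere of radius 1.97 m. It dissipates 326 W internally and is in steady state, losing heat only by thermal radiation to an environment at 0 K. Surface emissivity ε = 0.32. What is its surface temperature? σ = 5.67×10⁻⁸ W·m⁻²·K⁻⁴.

T ≈ 139 K

Steady state: internal power = radiated power, P = εσA T⁴.
Radiating area A = 4πr² = 48.77 m².
T⁴ = P/(εσA) = 326/(0.32·5.67×10⁻⁸·48.77) = 3.684×10⁸ K⁴.
T = (3.684×10⁸)^(1/4).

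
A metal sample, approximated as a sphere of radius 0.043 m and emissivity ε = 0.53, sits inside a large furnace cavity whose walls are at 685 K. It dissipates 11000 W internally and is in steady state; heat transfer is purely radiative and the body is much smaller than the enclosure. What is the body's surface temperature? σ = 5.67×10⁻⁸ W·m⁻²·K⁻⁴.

T ≈ 2000 K

For a small grey body in a large enclosure, net radiated power = εσA(T⁴ − T_w⁴).
Steady state: P = εσA(T⁴ − T_w⁴) with A = 4πr² = 0.02324 m².
T⁴ = P/(εσA) + T_w⁴ = 11000/(0.53·5.67×10⁻⁸·0.02324) + (685)⁴
    = 1.575×10¹³ + 2.202×10¹¹ = 1.597×10¹³ K⁴.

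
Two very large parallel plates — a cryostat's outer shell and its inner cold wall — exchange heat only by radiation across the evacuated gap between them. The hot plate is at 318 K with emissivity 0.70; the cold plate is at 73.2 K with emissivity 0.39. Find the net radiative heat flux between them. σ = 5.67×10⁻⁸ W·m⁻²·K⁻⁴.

For two infinite grey parallel plates, q = σ(T₁⁴ − T₂⁴)/(1/ε₁ + 1/ε₂ − 1).
T₁⁴ − T₂⁴ = 1.023×10¹⁰ − 2.871×10⁷ = 1.020×10¹⁰ K⁴.
1/ε₁ + 1/ε₂ − 1 = 1.429 + 2.564 − 1 = 2.993.
q = 5.67×10⁻⁸ × 1.020×10¹⁰ / 2.993.

q ≈ 193 W/m²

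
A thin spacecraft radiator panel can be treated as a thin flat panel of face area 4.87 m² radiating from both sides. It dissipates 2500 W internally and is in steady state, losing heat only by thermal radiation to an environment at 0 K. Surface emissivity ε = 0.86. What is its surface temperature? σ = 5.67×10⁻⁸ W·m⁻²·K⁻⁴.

T ≈ 269 K

Steady state: internal power = radiated power, P = εσA T⁴.
Radiating area A = 2·4.87 = 9.740 m².
T⁴ = P/(εσA) = 2500/(0.86·5.67×10⁻⁸·9.740) = 5.264×10⁹ K⁴.
T = (5.264×10⁹)^(1/4).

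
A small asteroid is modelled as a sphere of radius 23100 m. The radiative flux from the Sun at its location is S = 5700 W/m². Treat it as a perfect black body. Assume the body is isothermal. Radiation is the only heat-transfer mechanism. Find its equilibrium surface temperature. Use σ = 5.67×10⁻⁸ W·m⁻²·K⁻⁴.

T ≈ 398 K

At equilibrium, absorbed power = emitted power.
Absorbing cross-section = πr² = 1.676×10⁹ m²; emitting surface = 4πr² = 6.706×10⁹ m² (ratio 4).
S·A_cross = εσ·A_surf·T⁴  ⇒  T⁴ = S/(4σ).
T⁴ = 1.00·5700/(4·5.67×10⁻⁸) = 2.513×10¹⁰ K⁴.
T = (2.513×10¹⁰)^(1/4).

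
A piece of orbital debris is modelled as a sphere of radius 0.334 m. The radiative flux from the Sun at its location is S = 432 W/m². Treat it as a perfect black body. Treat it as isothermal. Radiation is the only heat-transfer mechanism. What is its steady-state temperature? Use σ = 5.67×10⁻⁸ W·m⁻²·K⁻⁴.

T ≈ 209 K

At equilibrium, absorbed power = emitted power.
Absorbing cross-section = πr² = 0.3505 m²; emitting surface = 4πr² = 1.402 m² (ratio 4).
S·A_cross = εσ·A_surf·T⁴  ⇒  T⁴ = S/(4σ).
T⁴ = 1.00·432/(4·5.67×10⁻⁸) = 1.905×10⁹ K⁴.
T = (1.905×10⁹)^(1/4).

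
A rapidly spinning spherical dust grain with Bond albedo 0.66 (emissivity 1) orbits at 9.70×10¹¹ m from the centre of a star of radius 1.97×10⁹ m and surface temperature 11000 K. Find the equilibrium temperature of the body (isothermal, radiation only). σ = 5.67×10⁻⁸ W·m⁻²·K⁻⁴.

The star's surface emits σT_*⁴; at distance d the flux is S = σT_*⁴(R_*/d)².
S = 5.67×10⁻⁸·(11000)⁴·(1.97×10⁹/9.70×10¹¹)² = 3424 W/m².
For an isothermal sphere T⁴ = (1−a)S/(4σ) = 5.133×10⁹ K⁴.

T ≈ 268 K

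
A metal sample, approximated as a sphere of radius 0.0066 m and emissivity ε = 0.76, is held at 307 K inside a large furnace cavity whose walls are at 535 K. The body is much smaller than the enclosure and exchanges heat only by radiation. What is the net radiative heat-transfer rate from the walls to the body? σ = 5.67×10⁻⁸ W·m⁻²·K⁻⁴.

P_net ≈ 1.72 W

For a small grey body in a large enclosure: P_net = εσA(T_body⁴ − T_wall⁴).
A = 4πr² = 5.474×10⁻⁴ m²; T_body⁴ − T_wall⁴ = 8.883×10⁹ − 8.192×10¹⁰ = -7.304×10¹⁰ K⁴.
|P_net| = 0.76·5.67×10⁻⁸·5.474×10⁻⁴·7.304×10¹⁰.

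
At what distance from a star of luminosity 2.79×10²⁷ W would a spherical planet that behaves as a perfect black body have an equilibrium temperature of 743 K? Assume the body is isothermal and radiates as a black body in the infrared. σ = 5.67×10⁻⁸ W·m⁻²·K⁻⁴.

For an isothermal black-emitting sphere, (1−a)S·πr² = σ·4πr²·T⁴ ⇒ S = 4σT⁴/(1−a).
S = 4·5.67×10⁻⁸·(743)⁴/1.00 = 69120 W/m².
Flux falls as S = L/(4πd²), so d = √(L/(4πS)) = √(2.79×10²⁷/(4π·69120)).

d ≈ 5.67×10¹⁰ m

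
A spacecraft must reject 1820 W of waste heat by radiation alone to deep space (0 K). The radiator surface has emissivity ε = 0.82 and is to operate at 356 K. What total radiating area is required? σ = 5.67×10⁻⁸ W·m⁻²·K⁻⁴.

P = εσA T⁴ ⇒ A = P/(εσT⁴).
T⁴ = 1.606×10¹⁰ K⁴.
A = 1820/(0.82 × 5.67×10⁻⁸ × 1.606×10¹⁰).

A ≈ 2.44 m²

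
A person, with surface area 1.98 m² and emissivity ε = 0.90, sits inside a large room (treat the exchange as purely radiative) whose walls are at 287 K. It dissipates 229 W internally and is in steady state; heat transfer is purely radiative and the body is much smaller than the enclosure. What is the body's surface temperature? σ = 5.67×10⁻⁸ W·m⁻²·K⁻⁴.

For a small grey body in a large enclosure, net radiated power = εσA(T⁴ − T_w⁴).
Steady state: P = εσA(T⁴ − T_w⁴) with A = 1.98 m².
T⁴ = P/(εσA) + T_w⁴ = 229/(0.90·5.67×10⁻⁸·1.980) + (287)⁴
    = 2.266×10⁹ + 6.785×10⁹ = 9.051×10⁹ K⁴.

T ≈ 308 K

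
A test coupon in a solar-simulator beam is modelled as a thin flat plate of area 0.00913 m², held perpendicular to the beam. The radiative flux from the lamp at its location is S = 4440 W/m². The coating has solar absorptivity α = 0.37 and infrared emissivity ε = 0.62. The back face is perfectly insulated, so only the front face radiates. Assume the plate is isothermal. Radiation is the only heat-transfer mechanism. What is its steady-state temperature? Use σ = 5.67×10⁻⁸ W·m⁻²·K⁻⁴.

At equilibrium, absorbed power = emitted power.
Absorbing cross-section = A = 0.009130 m²; emitting surface = A = 0.009130 m² (ratio 1).
αS·A_cross = εσ·A_surf·T⁴  ⇒  T⁴ = αS/(ε·1σ).
T⁴ = 0.370·4440/(0.62·1·5.67×10⁻⁸) = 4.673×10¹⁰ K⁴.
T = (4.673×10¹⁰)^(1/4).

T ≈ 465 K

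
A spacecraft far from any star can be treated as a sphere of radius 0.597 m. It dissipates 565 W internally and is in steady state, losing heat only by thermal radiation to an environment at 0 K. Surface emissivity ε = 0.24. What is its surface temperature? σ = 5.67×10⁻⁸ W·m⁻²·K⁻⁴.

T ≈ 310 K

Steady state: internal power = radiated power, P = εσA T⁴.
Radiating area A = 4πr² = 4.479 m².
T⁴ = P/(εσA) = 565/(0.24·5.67×10⁻⁸·4.479) = 9.270×10⁹ K⁴.
T = (9.270×10⁹)^(1/4).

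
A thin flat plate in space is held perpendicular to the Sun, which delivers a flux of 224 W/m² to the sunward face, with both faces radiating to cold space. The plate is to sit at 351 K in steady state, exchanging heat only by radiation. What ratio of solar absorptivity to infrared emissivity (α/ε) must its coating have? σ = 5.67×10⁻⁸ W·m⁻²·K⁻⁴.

α/ε ≈ 7.68

Balance: αS·A = εσ·2A·T⁴ ⇒ α/ε = 2σT⁴/S.
α/ε = 2·5.67×10⁻⁸·(351)⁴/224 = 2·5.67×10⁻⁸·1.518×10¹⁰/224.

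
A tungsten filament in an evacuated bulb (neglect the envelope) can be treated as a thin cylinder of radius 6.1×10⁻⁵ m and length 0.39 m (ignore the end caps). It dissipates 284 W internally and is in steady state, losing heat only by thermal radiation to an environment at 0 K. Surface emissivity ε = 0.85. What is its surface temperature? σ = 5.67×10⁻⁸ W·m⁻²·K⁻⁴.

T ≈ 2510 K

Steady state: internal power = radiated power, P = εσA T⁴.
Radiating area A = 2πrL = 1.495×10⁻⁴ m².
T⁴ = P/(εσA) = 284/(0.85·5.67×10⁻⁸·1.495×10⁻⁴) = 3.942×10¹³ K⁴.
T = (3.942×10¹³)^(1/4).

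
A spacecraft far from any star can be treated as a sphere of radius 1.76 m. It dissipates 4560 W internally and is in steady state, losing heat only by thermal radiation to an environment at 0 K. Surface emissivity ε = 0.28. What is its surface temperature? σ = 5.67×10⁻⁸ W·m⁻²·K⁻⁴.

T ≈ 293 K

Steady state: internal power = radiated power, P = εσA T⁴.
Radiating area A = 4πr² = 38.93 m².
T⁴ = P/(εσA) = 4560/(0.28·5.67×10⁻⁸·38.93) = 7.379×10⁹ K⁴.
T = (7.379×10⁹)^(1/4).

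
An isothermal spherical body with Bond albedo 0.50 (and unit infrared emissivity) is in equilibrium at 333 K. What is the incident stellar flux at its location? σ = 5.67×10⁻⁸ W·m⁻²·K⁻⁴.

(1−a)S·πr² = σ·4πr²·T⁴ ⇒ S = 4σT⁴/(1−a).
S = 4·5.67×10⁻⁸·1.230×10¹⁰/0.500.

S ≈ 5580 W/m²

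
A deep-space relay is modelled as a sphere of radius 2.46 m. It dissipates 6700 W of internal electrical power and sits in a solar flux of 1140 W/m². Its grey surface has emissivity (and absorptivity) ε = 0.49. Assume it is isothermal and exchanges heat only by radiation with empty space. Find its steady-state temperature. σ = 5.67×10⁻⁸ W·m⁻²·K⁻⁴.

At steady state, absorbed solar power + internal power = radiated power.
Absorbed: α·S·A_cross = 0.49·1140·19.01 = 10620 W (cross-section πr²).
Total input = 10620 + 6700 = 17320 W.
Radiated: εσ·A_surf·T⁴ with A_surf = 4πr² = 76.05 m².
T⁴ = 17320/(0.49·5.67×10⁻⁸·76.05) = 8.198×10⁹ K⁴.

T ≈ 301 K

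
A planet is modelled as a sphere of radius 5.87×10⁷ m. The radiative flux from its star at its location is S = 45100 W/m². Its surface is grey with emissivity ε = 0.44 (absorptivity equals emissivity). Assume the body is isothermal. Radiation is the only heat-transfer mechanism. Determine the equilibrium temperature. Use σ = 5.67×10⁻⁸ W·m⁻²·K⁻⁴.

T ≈ 668 K

At equilibrium, absorbed power = emitted power.
Absorbing cross-section = πr² = 1.082×10¹⁶ m²; emitting surface = 4πr² = 4.330×10¹⁶ m² (ratio 4).
εS·A_cross = εσ·A_surf·T⁴  ⇒  T⁴ = S/(4σ)   (ε cancels).
T⁴ = 45100/(4·5.67×10⁻⁸) = 1.989×10¹¹ K⁴.
T = (1.989×10¹¹)^(1/4).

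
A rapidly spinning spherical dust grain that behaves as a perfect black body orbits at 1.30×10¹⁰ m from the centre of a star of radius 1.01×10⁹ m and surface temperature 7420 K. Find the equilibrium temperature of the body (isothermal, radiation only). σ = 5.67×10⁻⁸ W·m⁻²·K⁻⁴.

The star's surface emits σT_*⁴; at distance d the flux is S = σT_*⁴(R_*/d)².
S = 5.67×10⁻⁸·(7420)⁴·(1.01×10⁹/1.30×10¹⁰)² = 1.037×10⁶ W/m².
For an isothermal sphere T⁴ = (1−a)S/(4σ) = 4.574×10¹² K⁴.

T ≈ 1460 K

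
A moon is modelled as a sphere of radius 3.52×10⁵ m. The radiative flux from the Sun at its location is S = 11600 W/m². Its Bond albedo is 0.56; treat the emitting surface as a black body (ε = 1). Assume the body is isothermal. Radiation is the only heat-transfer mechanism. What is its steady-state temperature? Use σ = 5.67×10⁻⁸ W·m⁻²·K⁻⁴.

T ≈ 387 K

At equilibrium, absorbed power = emitted power.
Absorbing cross-section = πr² = 3.893×10¹¹ m²; emitting surface = 4πr² = 1.557×10¹² m² (ratio 4).
(1−a)S·A_cross = εσ·A_surf·T⁴  ⇒  T⁴ = (1−a)S/(4σ).
T⁴ = 0.440·11600/(4·5.67×10⁻⁸) = 2.250×10¹⁰ K⁴.
T = (2.250×10¹⁰)^(1/4).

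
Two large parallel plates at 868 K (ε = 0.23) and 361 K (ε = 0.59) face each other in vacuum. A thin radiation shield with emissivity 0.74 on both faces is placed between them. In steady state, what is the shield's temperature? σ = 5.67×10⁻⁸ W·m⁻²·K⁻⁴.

In steady state the net flux on the hot side equals that on the cold side.
σ(T₁⁴−T_s⁴)/D₁ = σ(T_s⁴−T₂⁴)/D₂, with D₁ = 1/ε₁+1/ε_s−1 = 4.699, D₂ = 1/ε_s+1/ε₂−1 = 2.046.
Solve for T_s⁴: T_s⁴ = (D₂·T₁⁴ + D₁·T₂⁴)/(D₁+D₂) = 1.840×10¹¹ K⁴.

T_s ≈ 655 K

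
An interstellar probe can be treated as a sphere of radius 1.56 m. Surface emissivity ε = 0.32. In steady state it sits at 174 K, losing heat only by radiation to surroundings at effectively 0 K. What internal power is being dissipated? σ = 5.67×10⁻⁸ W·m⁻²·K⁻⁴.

Steady state: P = εσA T⁴.
A = 4πr² = 30.58 m²; T⁴ = (174)⁴ = 9.166×10⁸ K⁴.
P = 0.32 × 5.67×10⁻⁸ × 30.58 × 9.166×10⁸.

P ≈ 509 W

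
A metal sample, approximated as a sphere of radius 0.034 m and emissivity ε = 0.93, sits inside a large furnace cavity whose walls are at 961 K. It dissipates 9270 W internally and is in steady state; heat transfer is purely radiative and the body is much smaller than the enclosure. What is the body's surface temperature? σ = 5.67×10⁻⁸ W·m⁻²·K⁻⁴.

For a small grey body in a large enclosure, net radiated power = εσA(T⁴ − T_w⁴).
Steady state: P = εσA(T⁴ − T_w⁴) with A = 4πr² = 0.01453 m².
T⁴ = P/(εσA) + T_w⁴ = 9270/(0.93·5.67×10⁻⁸·0.01453) + (961)⁴
    = 1.210×10¹³ + 8.529×10¹¹ = 1.295×10¹³ K⁴.

T ≈ 1900 K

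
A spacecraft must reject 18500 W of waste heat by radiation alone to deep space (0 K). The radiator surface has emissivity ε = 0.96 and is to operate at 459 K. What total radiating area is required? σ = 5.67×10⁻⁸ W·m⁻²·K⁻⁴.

A ≈ 7.66 m²

P = εσA T⁴ ⇒ A = P/(εσT⁴).
T⁴ = 4.439×10¹⁰ K⁴.
A = 18500/(0.96 × 5.67×10⁻⁸ × 4.439×10¹⁰).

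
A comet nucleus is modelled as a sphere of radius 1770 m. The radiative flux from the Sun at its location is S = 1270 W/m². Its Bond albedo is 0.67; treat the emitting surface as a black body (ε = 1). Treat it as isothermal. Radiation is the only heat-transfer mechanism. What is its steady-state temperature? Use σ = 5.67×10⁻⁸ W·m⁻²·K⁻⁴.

At equilibrium, absorbed power = emitted power.
Absorbing cross-section = πr² = 9.842×10⁶ m²; emitting surface = 4πr² = 3.937×10⁷ m² (ratio 4).
(1−a)S·A_cross = εσ·A_surf·T⁴  ⇒  T⁴ = (1−a)S/(4σ).
T⁴ = 0.330·1270/(4·5.67×10⁻⁸) = 1.848×10⁹ K⁴.
T = (1.848×10⁹)^(1/4).

T ≈ 207 K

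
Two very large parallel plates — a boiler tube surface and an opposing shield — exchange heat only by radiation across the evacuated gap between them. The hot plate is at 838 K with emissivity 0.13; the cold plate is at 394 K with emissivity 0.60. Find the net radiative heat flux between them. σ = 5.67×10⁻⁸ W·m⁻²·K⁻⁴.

q ≈ 3180 W/m²

For two infinite grey parallel plates, q = σ(T₁⁴ − T₂⁴)/(1/ε₁ + 1/ε₂ − 1).
T₁⁴ − T₂⁴ = 4.931×10¹¹ − 2.410×10¹⁰ = 4.690×10¹¹ K⁴.
1/ε₁ + 1/ε₂ − 1 = 7.692 + 1.667 − 1 = 8.359.
q = 5.67×10⁻⁸ × 4.690×10¹¹ / 8.359.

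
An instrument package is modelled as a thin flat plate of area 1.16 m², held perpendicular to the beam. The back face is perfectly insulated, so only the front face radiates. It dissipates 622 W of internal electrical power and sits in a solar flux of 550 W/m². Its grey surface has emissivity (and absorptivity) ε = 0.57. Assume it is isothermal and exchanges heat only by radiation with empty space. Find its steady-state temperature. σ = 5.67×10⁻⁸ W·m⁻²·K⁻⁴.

T ≈ 403 K

At steady state, absorbed solar power + internal power = radiated power.
Absorbed: α·S·A_cross = 0.57·550·1.160 = 363.7 W (cross-section A).
Total input = 363.7 + 622 = 985.7 W.
Radiated: εσ·A_surf·T⁴ with A_surf = A = 1.160 m².
T⁴ = 985.7/(0.57·5.67×10⁻⁸·1.160) = 2.629×10¹⁰ K⁴.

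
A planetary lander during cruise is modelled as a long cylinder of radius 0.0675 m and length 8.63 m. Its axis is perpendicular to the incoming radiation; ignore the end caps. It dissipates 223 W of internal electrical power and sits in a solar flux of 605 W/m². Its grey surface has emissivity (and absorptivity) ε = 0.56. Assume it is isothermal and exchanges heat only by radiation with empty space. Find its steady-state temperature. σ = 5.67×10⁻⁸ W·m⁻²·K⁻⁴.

At steady state, absorbed solar power + internal power = radiated power.
Absorbed: α·S·A_cross = 0.56·605·1.165 = 394.7 W (cross-section 2rL).
Total input = 394.7 + 223 = 617.7 W.
Radiated: εσ·A_surf·T⁴ with A_surf = 2πrL = 3.660 m².
T⁴ = 617.7/(0.56·5.67×10⁻⁸·3.660) = 5.315×10⁹ K⁴.

T ≈ 270 K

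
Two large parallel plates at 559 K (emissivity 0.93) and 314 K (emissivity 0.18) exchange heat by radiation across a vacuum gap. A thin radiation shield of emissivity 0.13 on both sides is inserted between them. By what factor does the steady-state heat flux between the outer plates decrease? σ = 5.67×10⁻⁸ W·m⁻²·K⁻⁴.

factor ≈ 3.55

Without shield: q₀ = σΔ(T⁴)/(1/ε₁+1/ε₂−1) with denominator 5.631.
With shield the two gaps are in series; the resistances add: (1/ε₁+1/ε_s−1)+(1/ε_s+1/ε₂−1) = 7.768+12.25 = 20.02.
Heat-flux ratio q₀/q = 20.02/5.631.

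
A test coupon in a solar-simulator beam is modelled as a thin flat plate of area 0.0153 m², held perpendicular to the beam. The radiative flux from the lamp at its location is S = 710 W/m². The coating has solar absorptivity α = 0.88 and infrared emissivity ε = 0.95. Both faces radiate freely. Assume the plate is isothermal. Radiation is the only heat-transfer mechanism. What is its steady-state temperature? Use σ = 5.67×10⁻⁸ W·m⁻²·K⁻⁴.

At equilibrium, absorbed power = emitted power.
Absorbing cross-section = A = 0.01530 m²; emitting surface = 2A = 0.03060 m² (ratio 2).
αS·A_cross = εσ·A_surf·T⁴  ⇒  T⁴ = αS/(ε·2σ).
T⁴ = 0.880·710/(0.95·2·5.67×10⁻⁸) = 5.800×10⁹ K⁴.
T = (5.800×10⁹)^(1/4).

T ≈ 276 K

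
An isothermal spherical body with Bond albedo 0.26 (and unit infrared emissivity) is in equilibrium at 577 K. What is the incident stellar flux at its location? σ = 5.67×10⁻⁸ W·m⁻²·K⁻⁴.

S ≈ 34000 W/m²

(1−a)S·πr² = σ·4πr²·T⁴ ⇒ S = 4σT⁴/(1−a).
S = 4·5.67×10⁻⁸·1.108×10¹¹/0.740.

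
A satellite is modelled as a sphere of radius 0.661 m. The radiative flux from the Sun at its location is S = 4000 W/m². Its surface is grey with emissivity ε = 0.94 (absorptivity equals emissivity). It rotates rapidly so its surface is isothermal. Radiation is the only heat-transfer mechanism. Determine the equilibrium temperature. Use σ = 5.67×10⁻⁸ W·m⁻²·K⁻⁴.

At equilibrium, absorbed power = emitted power.
Absorbing cross-section = πr² = 1.373 m²; emitting surface = 4πr² = 5.491 m² (ratio 4).
εS·A_cross = εσ·A_surf·T⁴  ⇒  T⁴ = S/(4σ)   (ε cancels).
T⁴ = 4000/(4·5.67×10⁻⁸) = 1.764×10¹⁰ K⁴.
T = (1.764×10¹⁰)^(1/4).

T ≈ 364 K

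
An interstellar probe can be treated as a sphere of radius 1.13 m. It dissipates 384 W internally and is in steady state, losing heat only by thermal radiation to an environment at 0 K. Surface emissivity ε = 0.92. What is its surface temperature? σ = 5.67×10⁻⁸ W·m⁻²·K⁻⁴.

Steady state: internal power = radiated power, P = εσA T⁴.
Radiating area A = 4πr² = 16.05 m².
T⁴ = P/(εσA) = 384/(0.92·5.67×10⁻⁸·16.05) = 4.588×10⁸ K⁴.
T = (4.588×10⁸)^(1/4).

T ≈ 146 K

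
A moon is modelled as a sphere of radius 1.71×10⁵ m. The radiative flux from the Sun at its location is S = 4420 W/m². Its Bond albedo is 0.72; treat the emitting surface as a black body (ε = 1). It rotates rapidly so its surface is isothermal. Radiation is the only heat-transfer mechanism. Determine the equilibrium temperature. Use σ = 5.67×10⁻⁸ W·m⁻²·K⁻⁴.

T ≈ 272 K

At equilibrium, absorbed power = emitted power.
Absorbing cross-section = πr² = 9.186×10¹⁰ m²; emitting surface = 4πr² = 3.675×10¹¹ m² (ratio 4).
(1−a)S·A_cross = εσ·A_surf·T⁴  ⇒  T⁴ = (1−a)S/(4σ).
T⁴ = 0.280·4420/(4·5.67×10⁻⁸) = 5.457×10⁹ K⁴.
T = (5.457×10⁹)^(1/4).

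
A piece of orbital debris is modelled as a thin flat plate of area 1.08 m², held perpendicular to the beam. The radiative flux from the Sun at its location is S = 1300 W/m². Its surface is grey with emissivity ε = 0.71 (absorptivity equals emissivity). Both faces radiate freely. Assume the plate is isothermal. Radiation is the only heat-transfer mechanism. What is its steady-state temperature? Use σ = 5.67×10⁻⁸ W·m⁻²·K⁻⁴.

T ≈ 327 K

At equilibrium, absorbed power = emitted power.
Absorbing cross-section = A = 1.080 m²; emitting surface = 2A = 2.160 m² (ratio 2).
εS·A_cross = εσ·A_surf·T⁴  ⇒  T⁴ = S/(2σ)   (ε cancels).
T⁴ = 1300/(2·5.67×10⁻⁸) = 1.146×10¹⁰ K⁴.
T = (1.146×10¹⁰)^(1/4).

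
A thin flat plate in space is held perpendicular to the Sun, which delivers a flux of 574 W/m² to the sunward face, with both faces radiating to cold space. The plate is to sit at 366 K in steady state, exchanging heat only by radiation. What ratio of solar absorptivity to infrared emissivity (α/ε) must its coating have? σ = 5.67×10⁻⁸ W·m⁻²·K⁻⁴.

Balance: αS·A = εσ·2A·T⁴ ⇒ α/ε = 2σT⁴/S.
α/ε = 2·5.67×10⁻⁸·(366)⁴/574 = 2·5.67×10⁻⁸·1.794×10¹⁰/574.

α/ε ≈ 3.55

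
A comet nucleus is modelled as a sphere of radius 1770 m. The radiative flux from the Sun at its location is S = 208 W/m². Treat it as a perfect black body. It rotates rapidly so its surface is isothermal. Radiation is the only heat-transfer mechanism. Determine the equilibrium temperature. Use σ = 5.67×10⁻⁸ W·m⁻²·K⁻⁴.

At equilibrium, absorbed power = emitted power.
Absorbing cross-section = πr² = 9.842×10⁶ m²; emitting surface = 4πr² = 3.937×10⁷ m² (ratio 4).
S·A_cross = εσ·A_surf·T⁴  ⇒  T⁴ = S/(4σ).
T⁴ = 1.00·208/(4·5.67×10⁻⁸) = 9.171×10⁸ K⁴.
T = (9.171×10⁸)^(1/4).

T ≈ 174 K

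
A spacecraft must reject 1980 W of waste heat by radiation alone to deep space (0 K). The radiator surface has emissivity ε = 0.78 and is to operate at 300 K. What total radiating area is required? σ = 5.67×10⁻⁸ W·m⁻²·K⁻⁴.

P = εσA T⁴ ⇒ A = P/(εσT⁴).
T⁴ = 8.100×10⁹ K⁴.
A = 1980/(0.78 × 5.67×10⁻⁸ × 8.100×10⁹).

A ≈ 5.53 m²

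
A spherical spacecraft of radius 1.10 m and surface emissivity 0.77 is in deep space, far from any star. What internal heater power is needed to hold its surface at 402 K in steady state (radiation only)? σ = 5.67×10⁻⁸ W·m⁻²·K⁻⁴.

P = εσ·4πr²·T⁴.
4πr² = 15.21 m²; T⁴ = 2.612×10¹⁰ K⁴.
P = 0.77·5.67×10⁻⁸·15.21·2.612×10¹⁰.

P ≈ 17300 W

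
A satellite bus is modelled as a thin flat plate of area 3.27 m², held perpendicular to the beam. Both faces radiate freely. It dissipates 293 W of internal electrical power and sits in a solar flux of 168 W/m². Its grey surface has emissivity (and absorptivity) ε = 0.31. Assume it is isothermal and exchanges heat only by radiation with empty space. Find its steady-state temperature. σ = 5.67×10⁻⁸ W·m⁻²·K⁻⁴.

T ≈ 252 K

At steady state, absorbed solar power + internal power = radiated power.
Absorbed: α·S·A_cross = 0.31·168·3.270 = 170.3 W (cross-section A).
Total input = 170.3 + 293 = 463.3 W.
Radiated: εσ·A_surf·T⁴ with A_surf = 2A = 6.540 m².
T⁴ = 463.3/(0.31·5.67×10⁻⁸·6.540) = 4.030×10⁹ K⁴.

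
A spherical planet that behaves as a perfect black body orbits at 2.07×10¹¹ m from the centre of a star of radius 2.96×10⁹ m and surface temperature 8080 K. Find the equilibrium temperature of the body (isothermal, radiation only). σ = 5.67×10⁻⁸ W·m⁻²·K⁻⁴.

The star's surface emits σT_*⁴; at distance d the flux is S = σT_*⁴(R_*/d)².
S = 5.67×10⁻⁸·(8080)⁴·(2.96×10⁹/2.07×10¹¹)² = 49420 W/m².
For an isothermal sphere T⁴ = (1−a)S/(4σ) = 2.179×10¹¹ K⁴.

T ≈ 683 K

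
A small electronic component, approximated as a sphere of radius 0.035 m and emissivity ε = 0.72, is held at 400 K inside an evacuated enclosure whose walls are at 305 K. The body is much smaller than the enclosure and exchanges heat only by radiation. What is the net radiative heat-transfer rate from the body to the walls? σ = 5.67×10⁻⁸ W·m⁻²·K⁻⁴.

For a small grey body in a large enclosure: P_net = εσA(T_body⁴ − T_wall⁴).
A = 4πr² = 0.01539 m²; T_body⁴ − T_wall⁴ = 2.560×10¹⁰ − 8.654×10⁹ = 1.695×10¹⁰ K⁴.
|P_net| = 0.72·5.67×10⁻⁸·0.01539·1.695×10¹⁰.

P_net ≈ 10.6 W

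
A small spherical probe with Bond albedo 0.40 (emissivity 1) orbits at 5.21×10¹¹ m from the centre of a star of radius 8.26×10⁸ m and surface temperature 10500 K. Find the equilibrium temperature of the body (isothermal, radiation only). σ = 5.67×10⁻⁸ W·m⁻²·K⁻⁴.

T ≈ 260 K

The star's surface emits σT_*⁴; at distance d the flux is S = σT_*⁴(R_*/d)².
S = 5.67×10⁻⁸·(10500)⁴·(8.26×10⁸/5.21×10¹¹)² = 1732 W/m².
For an isothermal sphere T⁴ = (1−a)S/(4σ) = 4.583×10⁹ K⁴.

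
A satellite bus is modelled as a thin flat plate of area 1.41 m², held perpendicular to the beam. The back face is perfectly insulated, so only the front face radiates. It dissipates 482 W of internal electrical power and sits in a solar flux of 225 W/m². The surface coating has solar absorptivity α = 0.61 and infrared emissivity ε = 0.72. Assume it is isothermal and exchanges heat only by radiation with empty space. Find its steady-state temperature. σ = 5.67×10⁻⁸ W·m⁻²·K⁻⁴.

T ≈ 329 K

At steady state, absorbed solar power + internal power = radiated power.
Absorbed: α·S·A_cross = 0.61·225·1.410 = 193.5 W (cross-section A).
Total input = 193.5 + 482 = 675.5 W.
Radiated: εσ·A_surf·T⁴ with A_surf = A = 1.410 m².
T⁴ = 675.5/(0.72·5.67×10⁻⁸·1.410) = 1.174×10¹⁰ K⁴.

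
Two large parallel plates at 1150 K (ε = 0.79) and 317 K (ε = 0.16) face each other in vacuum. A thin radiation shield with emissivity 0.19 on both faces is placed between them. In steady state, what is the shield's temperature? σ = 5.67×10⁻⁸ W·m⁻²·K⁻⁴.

T_s ≈ 1040 K

In steady state the net flux on the hot side equals that on the cold side.
σ(T₁⁴−T_s⁴)/D₁ = σ(T_s⁴−T₂⁴)/D₂, with D₁ = 1/ε₁+1/ε_s−1 = 5.529, D₂ = 1/ε_s+1/ε₂−1 = 10.51.
Solve for T_s⁴: T_s⁴ = (D₂·T₁⁴ + D₁·T₂⁴)/(D₁+D₂) = 1.150×10¹² K⁴.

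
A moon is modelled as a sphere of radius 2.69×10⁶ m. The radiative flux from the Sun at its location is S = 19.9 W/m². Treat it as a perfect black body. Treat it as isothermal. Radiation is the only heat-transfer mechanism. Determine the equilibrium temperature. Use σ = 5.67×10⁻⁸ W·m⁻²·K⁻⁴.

At equilibrium, absorbed power = emitted power.
Absorbing cross-section = πr² = 2.273×10¹³ m²; emitting surface = 4πr² = 9.093×10¹³ m² (ratio 4).
S·A_cross = εσ·A_surf·T⁴  ⇒  T⁴ = S/(4σ).
T⁴ = 1.00·19.9/(4·5.67×10⁻⁸) = 8.774×10⁷ K⁴.
T = (8.774×10⁷)^(1/4).

T ≈ 96.8 K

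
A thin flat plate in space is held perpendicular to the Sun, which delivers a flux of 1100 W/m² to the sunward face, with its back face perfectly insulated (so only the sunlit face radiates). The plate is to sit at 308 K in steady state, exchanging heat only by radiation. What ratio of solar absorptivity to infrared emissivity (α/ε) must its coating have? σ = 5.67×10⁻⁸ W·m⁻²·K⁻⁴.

Balance: αS·A = εσ·1A·T⁴ ⇒ α/ε = σT⁴/S.
α/ε = 5.67×10⁻⁸·(308)⁴/1100 = 5.67×10⁻⁸·8.999×10⁹/1100.

α/ε ≈ 0.464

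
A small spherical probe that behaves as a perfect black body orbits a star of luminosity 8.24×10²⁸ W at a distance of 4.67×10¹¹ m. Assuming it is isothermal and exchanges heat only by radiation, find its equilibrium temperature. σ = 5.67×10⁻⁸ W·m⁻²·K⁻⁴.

First find the stellar flux at distance d: S = L/(4πd²) = 8.24×10²⁸/(4π·(4.67×10¹¹)²) = 30070 W/m².
For an isothermal sphere, absorbed (1−a)S·πr² = emitted σ·4πr²·T⁴, so T⁴ = (1−a)S/(4σ).
T⁴ = 1.00·30070/(4·5.67×10⁻⁸) = 1.326×10¹¹ K⁴.

T ≈ 603 K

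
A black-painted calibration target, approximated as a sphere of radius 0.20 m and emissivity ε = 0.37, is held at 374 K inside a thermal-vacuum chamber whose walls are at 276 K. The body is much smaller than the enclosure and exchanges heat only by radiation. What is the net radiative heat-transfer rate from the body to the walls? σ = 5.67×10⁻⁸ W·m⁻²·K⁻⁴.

For a small grey body in a large enclosure: P_net = εσA(T_body⁴ − T_wall⁴).
A = 4πr² = 0.5027 m²; T_body⁴ − T_wall⁴ = 1.957×10¹⁰ − 5.803×10⁹ = 1.376×10¹⁰ K⁴.
|P_net| = 0.37·5.67×10⁻⁸·0.5027·1.376×10¹⁰.

P_net ≈ 145 W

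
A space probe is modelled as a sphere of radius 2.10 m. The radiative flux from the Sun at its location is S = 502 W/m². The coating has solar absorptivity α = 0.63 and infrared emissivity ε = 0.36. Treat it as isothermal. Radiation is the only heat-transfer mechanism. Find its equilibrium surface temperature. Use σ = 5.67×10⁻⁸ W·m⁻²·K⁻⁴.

At equilibrium, absorbed power = emitted power.
Absorbing cross-section = πr² = 13.85 m²; emitting surface = 4πr² = 55.42 m² (ratio 4).
αS·A_cross = εσ·A_surf·T⁴  ⇒  T⁴ = αS/(ε·4σ).
T⁴ = 0.630·502/(0.36·4·5.67×10⁻⁸) = 3.873×10⁹ K⁴.
T = (3.873×10⁹)^(1/4).

T ≈ 249 K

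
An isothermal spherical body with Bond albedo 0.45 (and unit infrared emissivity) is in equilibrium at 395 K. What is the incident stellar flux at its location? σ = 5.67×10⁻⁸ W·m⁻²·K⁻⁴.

(1−a)S·πr² = σ·4πr²·T⁴ ⇒ S = 4σT⁴/(1−a).
S = 4·5.67×10⁻⁸·2.434×10¹⁰/0.550.

S ≈ 10000 W/m²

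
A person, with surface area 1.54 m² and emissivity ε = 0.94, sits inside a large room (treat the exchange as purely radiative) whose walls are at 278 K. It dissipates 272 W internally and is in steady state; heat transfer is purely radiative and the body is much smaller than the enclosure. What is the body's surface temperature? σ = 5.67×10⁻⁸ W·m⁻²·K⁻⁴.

T ≈ 310 K

For a small grey body in a large enclosure, net radiated power = εσA(T⁴ − T_w⁴).
Steady state: P = εσA(T⁴ − T_w⁴) with A = 1.54 m².
T⁴ = P/(εσA) + T_w⁴ = 272/(0.94·5.67×10⁻⁸·1.540) + (278)⁴
    = 3.314×10⁹ + 5.973×10⁹ = 9.287×10⁹ K⁴.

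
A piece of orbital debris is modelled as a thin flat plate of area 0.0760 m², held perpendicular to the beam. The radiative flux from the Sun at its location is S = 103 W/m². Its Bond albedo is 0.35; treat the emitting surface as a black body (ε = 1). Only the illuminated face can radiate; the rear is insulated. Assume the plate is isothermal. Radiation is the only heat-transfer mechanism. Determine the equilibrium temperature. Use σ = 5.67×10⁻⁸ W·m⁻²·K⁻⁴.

At equilibrium, absorbed power = emitted power.
Absorbing cross-section = A = 0.07600 m²; emitting surface = A = 0.07600 m² (ratio 1).
(1−a)S·A_cross = εσ·A_surf·T⁴  ⇒  T⁴ = (1−a)S/(1σ).
T⁴ = 0.650·103/(1·5.67×10⁻⁸) = 1.181×10⁹ K⁴.
T = (1.181×10⁹)^(1/4).

T ≈ 185 K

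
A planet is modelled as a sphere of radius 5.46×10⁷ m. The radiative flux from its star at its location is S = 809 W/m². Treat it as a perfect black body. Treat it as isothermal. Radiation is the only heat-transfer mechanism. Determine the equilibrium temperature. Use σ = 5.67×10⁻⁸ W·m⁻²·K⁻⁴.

At equilibrium, absorbed power = emitted power.
Absorbing cross-section = πr² = 9.366×10¹⁵ m²; emitting surface = 4πr² = 3.746×10¹⁶ m² (ratio 4).
S·A_cross = εσ·A_surf·T⁴  ⇒  T⁴ = S/(4σ).
T⁴ = 1.00·809/(4·5.67×10⁻⁸) = 3.567×10⁹ K⁴.
T = (3.567×10⁹)^(1/4).

T ≈ 244 K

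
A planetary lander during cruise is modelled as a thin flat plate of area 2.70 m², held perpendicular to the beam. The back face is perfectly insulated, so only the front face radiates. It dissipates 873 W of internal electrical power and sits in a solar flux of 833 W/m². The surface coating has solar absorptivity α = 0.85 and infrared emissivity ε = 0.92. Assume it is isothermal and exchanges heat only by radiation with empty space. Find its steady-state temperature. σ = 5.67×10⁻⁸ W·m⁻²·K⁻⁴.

T ≈ 375 K

At steady state, absorbed solar power + internal power = radiated power.
Absorbed: α·S·A_cross = 0.85·833·2.700 = 1912 W (cross-section A).
Total input = 1912 + 873 = 2785 W.
Radiated: εσ·A_surf·T⁴ with A_surf = A = 2.700 m².
T⁴ = 2785/(0.92·5.67×10⁻⁸·2.700) = 1.977×10¹⁰ K⁴.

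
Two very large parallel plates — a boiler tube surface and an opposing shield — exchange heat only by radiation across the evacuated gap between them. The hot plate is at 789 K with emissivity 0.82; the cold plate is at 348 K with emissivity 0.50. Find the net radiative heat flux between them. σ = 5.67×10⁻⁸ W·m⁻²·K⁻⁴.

q ≈ 9530 W/m²

For two infinite grey parallel plates, q = σ(T₁⁴ − T₂⁴)/(1/ε₁ + 1/ε₂ − 1).
T₁⁴ − T₂⁴ = 3.875×10¹¹ − 1.467×10¹⁰ = 3.729×10¹¹ K⁴.
1/ε₁ + 1/ε₂ − 1 = 1.220 + 2.000 − 1 = 2.220.
q = 5.67×10⁻⁸ × 3.729×10¹¹ / 2.220.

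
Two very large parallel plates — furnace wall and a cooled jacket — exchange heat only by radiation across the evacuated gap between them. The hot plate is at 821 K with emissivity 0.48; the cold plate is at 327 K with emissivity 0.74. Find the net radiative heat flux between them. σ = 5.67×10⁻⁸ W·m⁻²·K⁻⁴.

q ≈ 10300 W/m²

For two infinite grey parallel plates, q = σ(T₁⁴ − T₂⁴)/(1/ε₁ + 1/ε₂ − 1).
T₁⁴ − T₂⁴ = 4.543×10¹¹ − 1.143×10¹⁰ = 4.429×10¹¹ K⁴.
1/ε₁ + 1/ε₂ − 1 = 2.083 + 1.351 − 1 = 2.435.
q = 5.67×10⁻⁸ × 4.429×10¹¹ / 2.435.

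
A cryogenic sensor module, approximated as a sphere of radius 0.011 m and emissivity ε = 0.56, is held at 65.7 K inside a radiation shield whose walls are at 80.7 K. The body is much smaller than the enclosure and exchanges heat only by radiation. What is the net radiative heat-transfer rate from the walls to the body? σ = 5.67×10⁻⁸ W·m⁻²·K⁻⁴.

For a small grey body in a large enclosure: P_net = εσA(T_body⁴ − T_wall⁴).
A = 4πr² = 0.001521 m²; T_body⁴ − T_wall⁴ = 1.863×10⁷ − 4.241×10⁷ = -2.378×10⁷ K⁴.
|P_net| = 0.56·5.67×10⁻⁸·0.001521·2.378×10⁷.

P_net ≈ 0.00115 W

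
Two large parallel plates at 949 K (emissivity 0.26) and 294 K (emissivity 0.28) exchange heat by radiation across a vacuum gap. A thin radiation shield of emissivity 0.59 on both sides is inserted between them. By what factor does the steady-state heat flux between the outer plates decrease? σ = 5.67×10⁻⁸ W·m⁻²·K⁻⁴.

Without shield: q₀ = σΔ(T⁴)/(1/ε₁+1/ε₂−1) with denominator 6.418.
With shield the two gaps are in series; the resistances add: (1/ε₁+1/ε_s−1)+(1/ε_s+1/ε₂−1) = 4.541+4.266 = 8.807.
Heat-flux ratio q₀/q = 8.807/6.418.

factor ≈ 1.37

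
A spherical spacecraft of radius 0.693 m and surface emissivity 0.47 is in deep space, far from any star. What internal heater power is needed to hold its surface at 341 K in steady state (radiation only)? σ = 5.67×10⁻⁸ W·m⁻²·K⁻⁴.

P = εσ·4πr²·T⁴.
4πr² = 6.035 m²; T⁴ = 1.352×10¹⁰ K⁴.
P = 0.47·5.67×10⁻⁸·6.035·1.352×10¹⁰.

P ≈ 2170 W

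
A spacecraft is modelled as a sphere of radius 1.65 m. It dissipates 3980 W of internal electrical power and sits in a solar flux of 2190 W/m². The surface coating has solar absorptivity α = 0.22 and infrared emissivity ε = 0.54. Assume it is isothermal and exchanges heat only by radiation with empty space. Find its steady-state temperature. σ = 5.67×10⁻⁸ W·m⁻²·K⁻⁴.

At steady state, absorbed solar power + internal power = radiated power.
Absorbed: α·S·A_cross = 0.22·2190·8.553 = 4121 W (cross-section πr²).
Total input = 4121 + 3980 = 8101 W.
Radiated: εσ·A_surf·T⁴ with A_surf = 4πr² = 34.21 m².
T⁴ = 8101/(0.54·5.67×10⁻⁸·34.21) = 7.733×10⁹ K⁴.

T ≈ 297 K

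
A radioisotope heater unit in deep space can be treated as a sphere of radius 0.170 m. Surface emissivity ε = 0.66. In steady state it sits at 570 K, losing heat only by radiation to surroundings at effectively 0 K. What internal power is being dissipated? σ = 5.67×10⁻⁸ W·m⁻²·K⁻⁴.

Steady state: P = εσA T⁴.
A = 4πr² = 0.3632 m²; T⁴ = (570)⁴ = 1.056×10¹¹ K⁴.
P = 0.66 × 5.67×10⁻⁸ × 0.3632 × 1.056×10¹¹.

P ≈ 1430 W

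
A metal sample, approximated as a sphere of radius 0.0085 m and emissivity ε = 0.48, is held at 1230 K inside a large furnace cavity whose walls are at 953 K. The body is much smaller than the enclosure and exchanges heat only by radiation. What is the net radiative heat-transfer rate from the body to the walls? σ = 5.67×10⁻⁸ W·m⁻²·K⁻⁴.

For a small grey body in a large enclosure: P_net = εσA(T_body⁴ − T_wall⁴).
A = 4πr² = 9.079×10⁻⁴ m²; T_body⁴ − T_wall⁴ = 2.289×10¹² − 8.248×10¹¹ = 1.464×10¹² K⁴.
|P_net| = 0.48·5.67×10⁻⁸·9.079×10⁻⁴·1.464×10¹².

P_net ≈ 36.2 W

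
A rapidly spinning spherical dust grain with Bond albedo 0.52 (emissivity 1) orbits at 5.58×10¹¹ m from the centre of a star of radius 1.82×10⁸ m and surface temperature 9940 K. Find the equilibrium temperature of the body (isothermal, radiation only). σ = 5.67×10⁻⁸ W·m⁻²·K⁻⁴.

The star's surface emits σT_*⁴; at distance d the flux is S = σT_*⁴(R_*/d)².
S = 5.67×10⁻⁸·(9940)⁴·(1.82×10⁸/5.58×10¹¹)² = 58.88 W/m².
For an isothermal sphere T⁴ = (1−a)S/(4σ) = 1.246×10⁸ K⁴.

T ≈ 106 K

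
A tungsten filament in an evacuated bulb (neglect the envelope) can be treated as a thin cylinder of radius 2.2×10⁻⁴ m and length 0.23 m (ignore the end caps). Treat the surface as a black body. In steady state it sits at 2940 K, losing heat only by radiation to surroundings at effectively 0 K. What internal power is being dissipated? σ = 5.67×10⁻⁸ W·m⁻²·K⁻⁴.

P ≈ 1350 W

Steady state: P = εσA T⁴.
A = 2πrL = 3.179×10⁻⁴ m²; T⁴ = (2940)⁴ = 7.471×10¹³ K⁴.
P = 1.0 × 5.67×10⁻⁸ × 3.179×10⁻⁴ × 7.471×10¹³.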